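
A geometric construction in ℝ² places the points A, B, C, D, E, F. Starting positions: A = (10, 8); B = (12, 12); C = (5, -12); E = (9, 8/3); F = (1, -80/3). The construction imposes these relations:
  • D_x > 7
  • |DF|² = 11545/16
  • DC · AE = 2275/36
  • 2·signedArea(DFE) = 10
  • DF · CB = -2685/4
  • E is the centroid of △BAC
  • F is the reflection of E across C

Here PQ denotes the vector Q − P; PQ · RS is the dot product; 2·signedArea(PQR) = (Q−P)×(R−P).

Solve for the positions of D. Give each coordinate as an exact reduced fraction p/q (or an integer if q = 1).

D = (31/4, -2/3)

1. D_x = 31/4  [DC · AE = 2275/36 ∩ 2·signedArea(DFE) = 10]
2. D_y = -2/3  [DC · AE = 2275/36 ∩ 2·signedArea(DFE) = 10]
   → D = (31/4, -2/3)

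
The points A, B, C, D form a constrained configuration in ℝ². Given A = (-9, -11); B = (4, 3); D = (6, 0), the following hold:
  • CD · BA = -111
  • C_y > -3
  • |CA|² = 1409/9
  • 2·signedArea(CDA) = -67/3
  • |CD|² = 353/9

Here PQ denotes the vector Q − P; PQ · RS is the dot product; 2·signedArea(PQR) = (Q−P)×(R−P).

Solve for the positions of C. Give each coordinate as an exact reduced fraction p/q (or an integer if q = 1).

1. C_x = 1/3  [2·signedArea(CDA) = -67/3 ∩ CD · BA = -111]
2. C_y = -8/3  [2·signedArea(CDA) = -67/3 ∩ CD · BA = -111]
   → C = (1/3, -8/3)

C = (1/3, -8/3)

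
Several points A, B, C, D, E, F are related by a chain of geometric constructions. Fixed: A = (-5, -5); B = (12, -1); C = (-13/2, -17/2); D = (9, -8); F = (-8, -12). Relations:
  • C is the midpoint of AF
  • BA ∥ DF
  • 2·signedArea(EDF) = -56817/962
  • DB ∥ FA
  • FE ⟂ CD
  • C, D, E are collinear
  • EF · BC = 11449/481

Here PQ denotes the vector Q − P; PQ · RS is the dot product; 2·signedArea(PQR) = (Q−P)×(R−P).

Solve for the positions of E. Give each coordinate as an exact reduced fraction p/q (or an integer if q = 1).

E = (-7803/962, -8227/962)

1. E_x = -7803/962  [C, D, E are collinear ∩ FE ⟂ CD]
2. E_y = -8227/962  [C, D, E are collinear ∩ FE ⟂ CD]
   → E = (-7803/962, -8227/962)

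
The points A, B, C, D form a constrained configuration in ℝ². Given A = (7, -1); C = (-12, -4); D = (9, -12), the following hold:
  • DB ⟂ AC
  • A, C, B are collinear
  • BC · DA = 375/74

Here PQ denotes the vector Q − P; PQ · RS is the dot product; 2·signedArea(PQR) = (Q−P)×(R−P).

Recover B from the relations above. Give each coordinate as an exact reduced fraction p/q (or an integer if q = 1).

B = (537/74, -71/74)

1. B_x = 537/74  [A, C, B are collinear ∩ DB ⟂ AC]
2. B_y = -71/74  [A, C, B are collinear ∩ DB ⟂ AC]
   → B = (537/74, -71/74)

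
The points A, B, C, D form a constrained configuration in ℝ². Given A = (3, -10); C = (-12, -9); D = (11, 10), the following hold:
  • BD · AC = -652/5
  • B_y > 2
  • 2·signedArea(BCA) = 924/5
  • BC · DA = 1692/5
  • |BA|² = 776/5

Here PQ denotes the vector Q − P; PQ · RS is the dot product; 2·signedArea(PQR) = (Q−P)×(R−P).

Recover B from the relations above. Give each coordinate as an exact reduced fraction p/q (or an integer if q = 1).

B = (9/5, 12/5)

1. B_x = 9/5  [BD · AC = -652/5 ∩ BC · DA = 1692/5]
2. B_y = 12/5  [BD · AC = -652/5 ∩ BC · DA = 1692/5]
   → B = (9/5, 12/5)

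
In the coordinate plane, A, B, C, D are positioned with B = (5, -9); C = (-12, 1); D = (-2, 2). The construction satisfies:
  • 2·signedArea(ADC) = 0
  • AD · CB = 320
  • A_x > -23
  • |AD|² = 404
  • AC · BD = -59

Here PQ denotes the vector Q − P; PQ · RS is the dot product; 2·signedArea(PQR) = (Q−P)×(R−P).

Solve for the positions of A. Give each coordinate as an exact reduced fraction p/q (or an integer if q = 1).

1. A_x = -22  [2·signedArea(ADC) = 0 ∩ AD · CB = 320]
2. A_y = 0  [2·signedArea(ADC) = 0 ∩ AD · CB = 320]
   → A = (-22, 0)

A = (-22, 0)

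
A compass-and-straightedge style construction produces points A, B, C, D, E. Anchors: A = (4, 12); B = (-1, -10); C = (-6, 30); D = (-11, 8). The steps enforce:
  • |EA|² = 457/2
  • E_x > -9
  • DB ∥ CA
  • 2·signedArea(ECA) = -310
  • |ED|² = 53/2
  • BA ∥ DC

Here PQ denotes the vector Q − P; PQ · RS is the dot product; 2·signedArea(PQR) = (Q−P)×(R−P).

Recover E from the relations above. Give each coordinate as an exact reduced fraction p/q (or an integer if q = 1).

E = (-17/2, 7/2)

1. E_x = -17/2  [line 18·x + 10·y + 118 = 0 ∩ |ED|² = 53/2]
2. E_y = 7/2  [line 18·x + 10·y + 118 = 0 ∩ |ED|² = 53/2]
   → E = (-17/2, 7/2)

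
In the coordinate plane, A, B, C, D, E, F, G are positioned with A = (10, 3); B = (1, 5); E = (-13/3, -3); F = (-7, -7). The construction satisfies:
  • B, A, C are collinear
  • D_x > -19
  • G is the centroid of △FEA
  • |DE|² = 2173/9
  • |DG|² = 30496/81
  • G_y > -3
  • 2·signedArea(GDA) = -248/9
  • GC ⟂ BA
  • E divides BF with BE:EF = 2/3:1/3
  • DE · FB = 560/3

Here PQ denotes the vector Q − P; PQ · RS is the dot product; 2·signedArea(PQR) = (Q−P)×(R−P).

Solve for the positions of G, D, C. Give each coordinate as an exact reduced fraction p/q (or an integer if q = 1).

C = (20/17, 253/51)
D = (-56/3, -9)
G = (-4/9, -7/3)

1. G_x = -4/9  [G is the centroid of △FEA]
2. G_y = -7/3  [G is the centroid of △FEA]
   → G = (-4/9, -7/3)
3. D_x = -56/3  [DE · FB = 560/3 ∩ 2·signedArea(GDA) = -248/9]
4. D_y = -9  [DE · FB = 560/3 ∩ 2·signedArea(GDA) = -248/9]
   → D = (-56/3, -9)
5. C_x = 20/17  [B, A, C are collinear ∩ GC ⟂ BA]
6. C_y = 253/51  [B, A, C are collinear ∩ GC ⟂ BA]
   → C = (20/17, 253/51)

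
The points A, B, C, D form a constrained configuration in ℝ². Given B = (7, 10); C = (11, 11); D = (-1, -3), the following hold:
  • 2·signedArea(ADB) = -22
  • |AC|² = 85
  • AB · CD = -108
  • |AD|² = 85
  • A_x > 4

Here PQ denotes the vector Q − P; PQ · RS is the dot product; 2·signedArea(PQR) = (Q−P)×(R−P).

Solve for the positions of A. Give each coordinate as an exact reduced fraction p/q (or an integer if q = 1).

A = (5, 4)

1. A_x = 5  [2·signedArea(ADB) = -22 ∩ AB · CD = -108]
2. A_y = 4  [2·signedArea(ADB) = -22 ∩ AB · CD = -108]
   → A = (5, 4)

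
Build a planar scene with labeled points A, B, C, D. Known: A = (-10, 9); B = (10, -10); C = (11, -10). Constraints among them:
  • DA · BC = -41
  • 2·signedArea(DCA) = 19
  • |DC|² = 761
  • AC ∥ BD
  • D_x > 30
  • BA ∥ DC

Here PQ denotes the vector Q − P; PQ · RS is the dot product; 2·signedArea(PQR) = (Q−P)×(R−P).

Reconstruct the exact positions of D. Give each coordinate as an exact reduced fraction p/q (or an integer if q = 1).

1. D_x = 31  [BA ∥ DC ∩ AC ∥ BD]
2. D_y = -29  [BA ∥ DC ∩ AC ∥ BD]
   → D = (31, -29)

D = (31, -29)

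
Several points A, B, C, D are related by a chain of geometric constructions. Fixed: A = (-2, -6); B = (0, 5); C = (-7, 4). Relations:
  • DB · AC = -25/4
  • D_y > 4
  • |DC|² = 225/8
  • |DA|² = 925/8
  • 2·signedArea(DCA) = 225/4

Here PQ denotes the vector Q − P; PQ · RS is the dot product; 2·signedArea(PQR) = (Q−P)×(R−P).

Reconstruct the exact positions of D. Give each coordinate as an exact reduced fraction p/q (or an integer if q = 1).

1. D_x = -7/4  [2·signedArea(DCA) = 225/4 ∩ DB · AC = -25/4]
2. D_y = 19/4  [2·signedArea(DCA) = 225/4 ∩ DB · AC = -25/4]
   → D = (-7/4, 19/4)

D = (-7/4, 19/4)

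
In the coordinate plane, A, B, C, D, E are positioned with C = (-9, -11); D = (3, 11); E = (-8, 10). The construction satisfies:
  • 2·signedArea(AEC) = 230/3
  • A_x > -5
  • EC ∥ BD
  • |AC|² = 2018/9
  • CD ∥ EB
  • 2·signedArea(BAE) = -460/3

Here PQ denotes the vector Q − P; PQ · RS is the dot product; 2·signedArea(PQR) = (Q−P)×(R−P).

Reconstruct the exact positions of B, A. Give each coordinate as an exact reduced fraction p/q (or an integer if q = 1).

1. B_x = 4  [EC ∥ BD ∩ CD ∥ EB]
2. B_y = 32  [EC ∥ BD ∩ CD ∥ EB]
   → B = (4, 32)
3. A_x = -14/3  [2·signedArea(AEC) = 230/3 ∩ 2·signedArea(BAE) = -460/3]
4. A_y = 10/3  [2·signedArea(AEC) = 230/3 ∩ 2·signedArea(BAE) = -460/3]
   → A = (-14/3, 10/3)

A = (-14/3, 10/3)
B = (4, 32)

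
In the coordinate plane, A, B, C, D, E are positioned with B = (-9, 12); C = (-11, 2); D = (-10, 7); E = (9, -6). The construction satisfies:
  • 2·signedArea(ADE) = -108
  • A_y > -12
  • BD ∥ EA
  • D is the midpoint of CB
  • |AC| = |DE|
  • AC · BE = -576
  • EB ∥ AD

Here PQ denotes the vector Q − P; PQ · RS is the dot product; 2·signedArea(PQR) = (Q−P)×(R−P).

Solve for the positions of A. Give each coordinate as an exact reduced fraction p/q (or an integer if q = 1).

A = (8, -11)

1. A_x = 8  [EB ∥ AD ∩ BD ∥ EA]
2. A_y = -11  [EB ∥ AD ∩ BD ∥ EA]
   → A = (8, -11)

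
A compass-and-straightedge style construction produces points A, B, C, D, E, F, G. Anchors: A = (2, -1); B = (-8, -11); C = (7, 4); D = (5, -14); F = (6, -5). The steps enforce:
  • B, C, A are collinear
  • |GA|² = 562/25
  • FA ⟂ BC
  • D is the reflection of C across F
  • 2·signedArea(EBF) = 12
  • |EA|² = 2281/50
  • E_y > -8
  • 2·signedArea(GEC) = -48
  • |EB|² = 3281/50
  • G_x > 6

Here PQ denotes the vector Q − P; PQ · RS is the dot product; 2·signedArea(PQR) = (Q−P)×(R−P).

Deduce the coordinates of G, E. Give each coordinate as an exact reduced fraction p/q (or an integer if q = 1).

E = (-9/10, -71/10)
G = (31/5, -16/5)

1. E_x = -9/10  [line -6·x + 14·y + 94 = 0 ∩ |EB|² = 3281/50]
2. E_y = -71/10  [line -6·x + 14·y + 94 = 0 ∩ |EB|² = 3281/50]
   → E = (-9/10, -71/10)
3. G_x = 31/5  [line -111/10·x + 79/10·y + 941/10 = 0 ∩ |GA|² = 562/25]
4. G_y = -16/5  [line -111/10·x + 79/10·y + 941/10 = 0 ∩ |GA|² = 562/25]
   → G = (31/5, -16/5)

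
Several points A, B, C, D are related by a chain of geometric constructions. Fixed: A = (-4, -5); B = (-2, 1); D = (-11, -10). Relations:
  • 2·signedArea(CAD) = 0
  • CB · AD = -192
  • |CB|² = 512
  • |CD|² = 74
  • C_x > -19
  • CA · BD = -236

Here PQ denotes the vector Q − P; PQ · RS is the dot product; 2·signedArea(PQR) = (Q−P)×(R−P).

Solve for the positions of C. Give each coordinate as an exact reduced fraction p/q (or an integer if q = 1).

1. C_x = -18  [2·signedArea(CAD) = 0 ∩ CB · AD = -192]
2. C_y = -15  [2·signedArea(CAD) = 0 ∩ CB · AD = -192]
   → C = (-18, -15)

C = (-18, -15)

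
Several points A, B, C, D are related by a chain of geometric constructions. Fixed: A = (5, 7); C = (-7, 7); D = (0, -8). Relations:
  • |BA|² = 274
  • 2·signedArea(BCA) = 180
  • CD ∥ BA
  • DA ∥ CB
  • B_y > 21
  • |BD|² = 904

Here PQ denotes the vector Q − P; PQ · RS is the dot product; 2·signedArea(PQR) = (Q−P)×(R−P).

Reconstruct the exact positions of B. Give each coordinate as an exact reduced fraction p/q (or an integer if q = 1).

1. B_x = -2  [CD ∥ BA ∩ DA ∥ CB]
2. B_y = 22  [CD ∥ BA ∩ DA ∥ CB]
   → B = (-2, 22)

B = (-2, 22)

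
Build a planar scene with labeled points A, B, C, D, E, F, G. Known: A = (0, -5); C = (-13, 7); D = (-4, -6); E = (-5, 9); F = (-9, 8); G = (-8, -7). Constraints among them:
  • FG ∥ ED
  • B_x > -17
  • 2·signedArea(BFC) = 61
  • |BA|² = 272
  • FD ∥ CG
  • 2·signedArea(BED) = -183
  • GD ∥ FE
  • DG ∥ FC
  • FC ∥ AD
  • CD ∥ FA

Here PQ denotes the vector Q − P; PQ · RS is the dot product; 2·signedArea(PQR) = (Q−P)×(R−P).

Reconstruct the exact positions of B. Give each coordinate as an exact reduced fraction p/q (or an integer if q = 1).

B = (-16, -9)

1. B_x = -16  [2·signedArea(BED) = -183 ∩ 2·signedArea(BFC) = 61]
2. B_y = -9  [2·signedArea(BED) = -183 ∩ 2·signedArea(BFC) = 61]
   → B = (-16, -9)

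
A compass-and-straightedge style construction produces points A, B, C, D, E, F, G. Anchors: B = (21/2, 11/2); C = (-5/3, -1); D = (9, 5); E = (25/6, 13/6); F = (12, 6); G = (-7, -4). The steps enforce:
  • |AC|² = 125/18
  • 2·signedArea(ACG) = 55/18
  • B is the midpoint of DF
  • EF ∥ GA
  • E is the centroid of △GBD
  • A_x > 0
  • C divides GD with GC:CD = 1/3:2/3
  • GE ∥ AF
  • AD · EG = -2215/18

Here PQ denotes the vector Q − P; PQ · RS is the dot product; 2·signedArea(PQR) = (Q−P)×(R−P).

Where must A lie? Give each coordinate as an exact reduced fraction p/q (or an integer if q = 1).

1. A_x = 5/6  [GE ∥ AF ∩ EF ∥ GA]
2. A_y = -1/6  [GE ∥ AF ∩ EF ∥ GA]
   → A = (5/6, -1/6)

A = (5/6, -1/6)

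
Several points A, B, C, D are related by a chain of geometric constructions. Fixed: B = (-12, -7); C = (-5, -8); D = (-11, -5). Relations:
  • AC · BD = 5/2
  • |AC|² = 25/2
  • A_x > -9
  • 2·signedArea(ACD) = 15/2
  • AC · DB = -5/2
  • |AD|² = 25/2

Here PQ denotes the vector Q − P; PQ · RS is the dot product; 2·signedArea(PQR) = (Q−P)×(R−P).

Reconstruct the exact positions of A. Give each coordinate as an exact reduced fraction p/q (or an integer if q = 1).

A = (-17/2, -15/2)

1. A_x = -17/2  [line -1·x + -2·y + -47/2 = 0 ∩ |AD|² = 25/2]
2. A_y = -15/2  [line -1·x + -2·y + -47/2 = 0 ∩ |AD|² = 25/2]
   → A = (-17/2, -15/2)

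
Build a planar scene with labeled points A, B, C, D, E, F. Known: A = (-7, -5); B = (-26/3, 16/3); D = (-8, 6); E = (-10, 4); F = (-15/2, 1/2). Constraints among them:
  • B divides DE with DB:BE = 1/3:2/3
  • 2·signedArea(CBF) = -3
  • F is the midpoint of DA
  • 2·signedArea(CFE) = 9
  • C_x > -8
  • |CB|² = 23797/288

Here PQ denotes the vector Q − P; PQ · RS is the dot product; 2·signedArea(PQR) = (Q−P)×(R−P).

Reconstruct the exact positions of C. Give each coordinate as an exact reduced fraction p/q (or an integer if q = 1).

C = (-57/8, -29/8)

1. C_x = -57/8  [2·signedArea(CBF) = -3 ∩ 2·signedArea(CFE) = 9]
2. C_y = -29/8  [2·signedArea(CBF) = -3 ∩ 2·signedArea(CFE) = 9]
   → C = (-57/8, -29/8)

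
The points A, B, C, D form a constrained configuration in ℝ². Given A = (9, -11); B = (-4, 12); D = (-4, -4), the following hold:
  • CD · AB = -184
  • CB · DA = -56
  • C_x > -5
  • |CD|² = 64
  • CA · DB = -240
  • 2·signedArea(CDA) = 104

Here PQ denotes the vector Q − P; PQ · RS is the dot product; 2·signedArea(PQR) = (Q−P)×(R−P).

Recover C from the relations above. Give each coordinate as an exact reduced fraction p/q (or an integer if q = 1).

C = (-4, 4)

1. C_x = -4  [CD · AB = -184 ∩ CB · DA = -56]
2. C_y = 4  [CD · AB = -184 ∩ CB · DA = -56]
   → C = (-4, 4)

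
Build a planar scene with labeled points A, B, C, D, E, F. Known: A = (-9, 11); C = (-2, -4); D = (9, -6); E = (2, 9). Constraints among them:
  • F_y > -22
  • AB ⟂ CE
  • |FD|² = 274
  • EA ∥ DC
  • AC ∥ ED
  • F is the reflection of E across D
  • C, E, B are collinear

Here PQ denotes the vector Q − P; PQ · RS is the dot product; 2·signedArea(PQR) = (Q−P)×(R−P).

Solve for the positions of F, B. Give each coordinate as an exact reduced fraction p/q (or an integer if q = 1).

1. F_x = 16  [F is the reflection of E across D]
2. F_y = -21  [F is the reflection of E across D]
   → F = (16, -21)
3. B_x = 298/185  [C, E, B are collinear ∩ AB ⟂ CE]
4. B_y = 1431/185  [C, E, B are collinear ∩ AB ⟂ CE]
   → B = (298/185, 1431/185)

B = (298/185, 1431/185)
F = (16, -21)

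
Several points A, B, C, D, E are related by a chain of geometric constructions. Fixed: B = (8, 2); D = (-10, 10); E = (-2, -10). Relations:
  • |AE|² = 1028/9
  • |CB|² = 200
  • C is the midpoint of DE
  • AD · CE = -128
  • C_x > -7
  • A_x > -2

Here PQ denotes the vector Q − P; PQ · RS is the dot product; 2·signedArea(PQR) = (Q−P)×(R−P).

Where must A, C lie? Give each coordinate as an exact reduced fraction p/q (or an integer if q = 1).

A = (-4/3, 2/3)
C = (-6, 0)

1. C_x = -6  [C is the midpoint of DE]
2. C_y = 0  [C is the midpoint of DE]
   → C = (-6, 0)
3. A_x = -4/3  [line -4·x + 10·y + -12 = 0 ∩ |AE|² = 1028/9]
4. A_y = 2/3  [line -4·x + 10·y + -12 = 0 ∩ |AE|² = 1028/9]
   → A = (-4/3, 2/3)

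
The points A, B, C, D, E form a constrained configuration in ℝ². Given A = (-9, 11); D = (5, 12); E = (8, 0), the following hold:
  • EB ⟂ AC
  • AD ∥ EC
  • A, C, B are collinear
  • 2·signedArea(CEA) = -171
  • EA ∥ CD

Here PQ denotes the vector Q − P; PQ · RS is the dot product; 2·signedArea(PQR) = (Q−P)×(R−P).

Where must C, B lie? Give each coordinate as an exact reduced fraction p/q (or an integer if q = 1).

1. C_x = 22  [EA ∥ CD ∩ AD ∥ EC]
2. C_y = 1  [EA ∥ CD ∩ AD ∥ EC]
   → C = (22, 1)
3. B_x = 10198/1061  [A, C, B are collinear ∩ EB ⟂ AC]
4. B_y = 5301/1061  [A, C, B are collinear ∩ EB ⟂ AC]
   → B = (10198/1061, 5301/1061)

B = (10198/1061, 5301/1061)
C = (22, 1)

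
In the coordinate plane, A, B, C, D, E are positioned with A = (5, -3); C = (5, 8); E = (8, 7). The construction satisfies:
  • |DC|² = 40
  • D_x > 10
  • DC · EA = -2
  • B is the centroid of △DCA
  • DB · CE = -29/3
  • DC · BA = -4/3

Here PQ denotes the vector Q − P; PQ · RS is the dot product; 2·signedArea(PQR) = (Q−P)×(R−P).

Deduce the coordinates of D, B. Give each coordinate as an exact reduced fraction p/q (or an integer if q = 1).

1. D_x = 11  [line 3·x + 10·y + -93 = 0 ∩ |DC|² = 40]
2. D_y = 6  [line 3·x + 10·y + -93 = 0 ∩ |DC|² = 40]
   → D = (11, 6)
3. B_x = 7  [DB · CE = -29/3 ∩ B is the centroid of △DCA]
4. B_y = 11/3  [DB · CE = -29/3 ∩ B is the centroid of △DCA]
   → B = (7, 11/3)

B = (7, 11/3)
D = (11, 6)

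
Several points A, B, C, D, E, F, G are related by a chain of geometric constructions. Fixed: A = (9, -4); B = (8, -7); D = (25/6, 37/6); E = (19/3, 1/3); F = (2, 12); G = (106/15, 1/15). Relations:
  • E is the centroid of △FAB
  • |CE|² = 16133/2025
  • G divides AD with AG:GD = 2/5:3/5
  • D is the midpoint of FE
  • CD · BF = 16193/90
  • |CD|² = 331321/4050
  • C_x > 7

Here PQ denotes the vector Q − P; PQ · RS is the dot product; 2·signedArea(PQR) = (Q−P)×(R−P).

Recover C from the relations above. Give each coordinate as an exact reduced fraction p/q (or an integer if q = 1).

1. C_x = 332/45  [line 6·x + -19·y + -3949/45 = 0 ∩ |CD|² = 331321/4050]
2. C_y = -103/45  [line 6·x + -19·y + -3949/45 = 0 ∩ |CD|² = 331321/4050]
   → C = (332/45, -103/45)

C = (332/45, -103/45)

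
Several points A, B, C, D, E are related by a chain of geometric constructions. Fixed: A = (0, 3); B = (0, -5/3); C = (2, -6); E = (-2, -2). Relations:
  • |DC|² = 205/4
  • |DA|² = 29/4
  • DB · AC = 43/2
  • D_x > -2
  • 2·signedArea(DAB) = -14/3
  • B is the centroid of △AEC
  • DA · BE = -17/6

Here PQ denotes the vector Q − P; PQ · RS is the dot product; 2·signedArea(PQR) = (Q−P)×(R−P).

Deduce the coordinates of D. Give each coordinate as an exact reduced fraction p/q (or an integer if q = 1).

D = (-1, 1/2)

1. D_x = -1  [DA · BE = -17/6 ∩ 2·signedArea(DAB) = -14/3]
2. D_y = 1/2  [DA · BE = -17/6 ∩ 2·signedArea(DAB) = -14/3]
   → D = (-1, 1/2)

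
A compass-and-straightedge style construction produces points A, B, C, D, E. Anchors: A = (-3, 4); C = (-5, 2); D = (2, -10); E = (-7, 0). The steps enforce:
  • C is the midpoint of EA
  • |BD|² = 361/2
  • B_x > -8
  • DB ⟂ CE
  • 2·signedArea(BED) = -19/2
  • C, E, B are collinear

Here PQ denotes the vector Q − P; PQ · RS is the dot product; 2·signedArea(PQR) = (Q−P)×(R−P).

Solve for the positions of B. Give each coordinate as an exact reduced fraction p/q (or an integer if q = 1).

B = (-15/2, -1/2)

1. B_x = -15/2  [C, E, B are collinear ∩ DB ⟂ CE]
2. B_y = -1/2  [C, E, B are collinear ∩ DB ⟂ CE]
   → B = (-15/2, -1/2)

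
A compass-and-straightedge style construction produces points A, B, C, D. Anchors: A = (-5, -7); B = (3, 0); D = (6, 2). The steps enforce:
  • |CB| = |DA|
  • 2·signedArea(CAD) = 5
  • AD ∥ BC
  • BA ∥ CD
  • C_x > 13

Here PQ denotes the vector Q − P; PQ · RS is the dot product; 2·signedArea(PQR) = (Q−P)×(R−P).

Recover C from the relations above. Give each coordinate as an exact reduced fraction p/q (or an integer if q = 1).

1. C_x = 14  [BA ∥ CD ∩ AD ∥ BC]
2. C_y = 9  [BA ∥ CD ∩ AD ∥ BC]
   → C = (14, 9)

C = (14, 9)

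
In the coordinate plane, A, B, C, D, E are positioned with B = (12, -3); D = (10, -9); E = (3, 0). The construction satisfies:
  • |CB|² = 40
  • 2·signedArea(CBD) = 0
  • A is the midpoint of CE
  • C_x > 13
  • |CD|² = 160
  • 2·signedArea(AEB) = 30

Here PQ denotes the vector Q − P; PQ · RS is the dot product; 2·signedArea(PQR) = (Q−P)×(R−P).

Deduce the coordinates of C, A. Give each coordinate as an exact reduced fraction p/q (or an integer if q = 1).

A = (17/2, 3/2)
C = (14, 3)

1. C_x = 14  [line 6·x + -2·y + -78 = 0 ∩ |CB|² = 40]
2. C_y = 3  [line 6·x + -2·y + -78 = 0 ∩ |CB|² = 40]
   → C = (14, 3)
3. A_x = 17/2  [A is the midpoint of CE]
4. A_y = 3/2  [A is the midpoint of CE]
   → A = (17/2, 3/2)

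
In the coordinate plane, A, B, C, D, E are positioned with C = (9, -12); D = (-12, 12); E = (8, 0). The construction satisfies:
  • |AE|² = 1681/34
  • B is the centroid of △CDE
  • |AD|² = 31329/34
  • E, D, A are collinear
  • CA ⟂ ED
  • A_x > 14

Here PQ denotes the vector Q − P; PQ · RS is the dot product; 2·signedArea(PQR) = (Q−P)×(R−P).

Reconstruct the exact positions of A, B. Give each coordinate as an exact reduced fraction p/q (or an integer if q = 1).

1. A_x = 477/34  [E, D, A are collinear ∩ CA ⟂ ED]
2. A_y = -123/34  [E, D, A are collinear ∩ CA ⟂ ED]
   → A = (477/34, -123/34)
3. B_x = 5/3  [B is the centroid of △CDE]
4. B_y = 0  [B is the centroid of △CDE]
   → B = (5/3, 0)

A = (477/34, -123/34)
B = (5/3, 0)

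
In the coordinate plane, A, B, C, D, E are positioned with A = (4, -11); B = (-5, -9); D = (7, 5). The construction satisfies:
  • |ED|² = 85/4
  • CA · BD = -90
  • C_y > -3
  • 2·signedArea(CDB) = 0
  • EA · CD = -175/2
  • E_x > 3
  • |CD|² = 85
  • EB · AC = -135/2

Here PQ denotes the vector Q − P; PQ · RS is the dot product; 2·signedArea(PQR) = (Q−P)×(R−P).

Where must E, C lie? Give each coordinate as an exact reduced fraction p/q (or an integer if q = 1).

1. C_x = 1  [2·signedArea(CDB) = 0 ∩ CA · BD = -90]
2. C_y = -2  [2·signedArea(CDB) = 0 ∩ CA · BD = -90]
   → C = (1, -2)
3. E_x = 4  [EB · AC = -135/2 ∩ EA · CD = -175/2]
4. E_y = 3/2  [EB · AC = -135/2 ∩ EA · CD = -175/2]
   → E = (4, 3/2)

C = (1, -2)
E = (4, 3/2)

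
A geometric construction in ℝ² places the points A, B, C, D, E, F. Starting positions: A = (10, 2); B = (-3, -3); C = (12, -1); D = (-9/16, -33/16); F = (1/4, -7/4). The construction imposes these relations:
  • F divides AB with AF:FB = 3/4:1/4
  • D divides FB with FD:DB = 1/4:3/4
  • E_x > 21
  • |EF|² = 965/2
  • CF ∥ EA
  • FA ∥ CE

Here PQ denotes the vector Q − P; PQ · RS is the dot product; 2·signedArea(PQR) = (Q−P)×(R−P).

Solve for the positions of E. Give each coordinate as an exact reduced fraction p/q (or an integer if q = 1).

1. E_x = 87/4  [CF ∥ EA ∩ FA ∥ CE]
2. E_y = 11/4  [CF ∥ EA ∩ FA ∥ CE]
   → E = (87/4, 11/4)

E = (87/4, 11/4)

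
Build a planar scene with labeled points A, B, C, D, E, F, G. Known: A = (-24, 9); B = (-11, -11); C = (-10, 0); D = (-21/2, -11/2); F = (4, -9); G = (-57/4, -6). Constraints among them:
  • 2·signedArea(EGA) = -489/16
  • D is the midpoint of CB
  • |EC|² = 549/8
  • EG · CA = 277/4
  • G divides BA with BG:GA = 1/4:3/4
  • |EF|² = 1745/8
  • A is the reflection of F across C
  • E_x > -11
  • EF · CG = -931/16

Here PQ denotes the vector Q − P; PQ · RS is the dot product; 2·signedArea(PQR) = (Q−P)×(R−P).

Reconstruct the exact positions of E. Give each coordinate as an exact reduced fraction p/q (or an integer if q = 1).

1. E_x = -43/4  [EG · CA = 277/4 ∩ 2·signedArea(EGA) = -489/16]
2. E_y = -33/4  [EG · CA = 277/4 ∩ 2·signedArea(EGA) = -489/16]
   → E = (-43/4, -33/4)

E = (-43/4, -33/4)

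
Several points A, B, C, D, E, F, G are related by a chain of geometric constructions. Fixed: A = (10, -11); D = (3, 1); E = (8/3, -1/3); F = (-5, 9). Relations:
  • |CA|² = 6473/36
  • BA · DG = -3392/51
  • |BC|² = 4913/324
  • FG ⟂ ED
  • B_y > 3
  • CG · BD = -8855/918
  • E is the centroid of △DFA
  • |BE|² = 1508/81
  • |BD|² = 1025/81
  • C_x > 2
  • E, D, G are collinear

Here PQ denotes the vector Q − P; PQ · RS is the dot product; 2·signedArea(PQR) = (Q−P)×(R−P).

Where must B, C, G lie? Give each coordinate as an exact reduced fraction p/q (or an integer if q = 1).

B = (2/9, 29/9)
C = (17/6, 1/3)
G = (75/17, 113/17)

1. G_x = 75/17  [E, D, G are collinear ∩ FG ⟂ ED]
2. G_y = 113/17  [E, D, G are collinear ∩ FG ⟂ ED]
   → G = (75/17, 113/17)
3. B_x = 2/9  [line -24/17·x + -96/17·y + 944/51 = 0 ∩ |BD|² = 1025/81]
4. B_y = 29/9  [line -24/17·x + -96/17·y + 944/51 = 0 ∩ |BD|² = 1025/81]
   → B = (2/9, 29/9)
5. C_x = 17/6  [line -25/9·x + 20/9·y + 385/54 = 0 ∩ |CA|² = 6473/36]
6. C_y = 1/3  [line -25/9·x + 20/9·y + 385/54 = 0 ∩ |CA|² = 6473/36]
   → C = (17/6, 1/3)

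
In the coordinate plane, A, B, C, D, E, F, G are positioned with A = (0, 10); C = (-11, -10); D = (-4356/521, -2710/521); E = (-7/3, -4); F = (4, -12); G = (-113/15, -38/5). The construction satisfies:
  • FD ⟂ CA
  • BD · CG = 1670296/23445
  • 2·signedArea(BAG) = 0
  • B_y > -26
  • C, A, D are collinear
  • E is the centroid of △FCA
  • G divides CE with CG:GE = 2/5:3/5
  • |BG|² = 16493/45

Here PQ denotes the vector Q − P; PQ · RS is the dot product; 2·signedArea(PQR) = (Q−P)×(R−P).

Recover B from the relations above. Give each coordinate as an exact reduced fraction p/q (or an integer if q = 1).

B = (-226/15, -126/5)

1. B_x = -226/15  [2·signedArea(BAG) = 0 ∩ BD · CG = 1670296/23445]
2. B_y = -126/5  [2·signedArea(BAG) = 0 ∩ BD · CG = 1670296/23445]
   → B = (-226/15, -126/5)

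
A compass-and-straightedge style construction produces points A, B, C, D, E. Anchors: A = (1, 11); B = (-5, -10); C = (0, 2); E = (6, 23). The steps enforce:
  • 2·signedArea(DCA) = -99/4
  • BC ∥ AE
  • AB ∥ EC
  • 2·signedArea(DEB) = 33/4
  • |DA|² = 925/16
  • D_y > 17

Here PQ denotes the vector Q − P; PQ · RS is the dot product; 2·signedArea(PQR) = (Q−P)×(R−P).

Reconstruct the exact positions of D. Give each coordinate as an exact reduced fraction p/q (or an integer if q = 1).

D = (9/2, 71/4)

1. D_x = 9/2  [2·signedArea(DEB) = 33/4 ∩ 2·signedArea(DCA) = -99/4]
2. D_y = 71/4  [2·signedArea(DEB) = 33/4 ∩ 2·signedArea(DCA) = -99/4]
   → D = (9/2, 71/4)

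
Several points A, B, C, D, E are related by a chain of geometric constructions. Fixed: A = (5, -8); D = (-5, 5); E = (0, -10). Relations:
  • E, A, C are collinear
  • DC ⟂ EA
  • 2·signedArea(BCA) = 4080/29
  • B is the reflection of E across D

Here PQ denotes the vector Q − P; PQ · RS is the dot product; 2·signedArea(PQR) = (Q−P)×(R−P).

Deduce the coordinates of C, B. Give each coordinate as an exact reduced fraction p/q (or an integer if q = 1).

B = (-10, 20)
C = (25/29, -280/29)

1. C_x = 25/29  [E, A, C are collinear ∩ DC ⟂ EA]
2. C_y = -280/29  [E, A, C are collinear ∩ DC ⟂ EA]
   → C = (25/29, -280/29)
3. B_x = -10  [B is the reflection of E across D]
4. B_y = 20  [B is the reflection of E across D]
   → B = (-10, 20)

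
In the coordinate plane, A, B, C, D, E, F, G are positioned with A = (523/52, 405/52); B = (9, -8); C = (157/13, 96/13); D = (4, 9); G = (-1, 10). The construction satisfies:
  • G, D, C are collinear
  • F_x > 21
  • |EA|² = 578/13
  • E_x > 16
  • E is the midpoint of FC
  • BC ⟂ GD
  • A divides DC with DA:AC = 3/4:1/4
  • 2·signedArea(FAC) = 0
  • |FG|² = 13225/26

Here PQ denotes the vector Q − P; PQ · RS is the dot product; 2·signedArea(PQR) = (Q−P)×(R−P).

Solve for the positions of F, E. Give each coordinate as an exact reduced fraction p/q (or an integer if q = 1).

E = (863/52, 337/52)
F = (549/26, 145/26)

1. F_x = 549/26  [line 21/52·x + 105/52·y + -1029/52 = 0 ∩ |FG|² = 13225/26]
2. F_y = 145/26  [line 21/52·x + 105/52·y + -1029/52 = 0 ∩ |FG|² = 13225/26]
   → F = (549/26, 145/26)
3. E_x = 863/52  [E is the midpoint of FC]
4. E_y = 337/52  [E is the midpoint of FC]
   → E = (863/52, 337/52)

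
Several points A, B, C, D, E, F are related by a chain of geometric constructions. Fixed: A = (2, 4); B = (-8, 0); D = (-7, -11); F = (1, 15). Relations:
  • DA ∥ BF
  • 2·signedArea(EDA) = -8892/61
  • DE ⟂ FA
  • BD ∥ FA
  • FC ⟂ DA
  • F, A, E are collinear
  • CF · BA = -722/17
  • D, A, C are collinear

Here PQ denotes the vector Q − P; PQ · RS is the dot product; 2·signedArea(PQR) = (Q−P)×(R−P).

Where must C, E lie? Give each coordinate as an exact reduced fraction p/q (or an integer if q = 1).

1. C_x = 112/17  [D, A, C are collinear ∩ FC ⟂ DA]
2. C_y = 198/17  [D, A, C are collinear ∩ FC ⟂ DA]
   → C = (112/17, 198/17)
3. E_x = 200/61  [F, A, E are collinear ∩ DE ⟂ FA]
4. E_y = -614/61  [F, A, E are collinear ∩ DE ⟂ FA]
   → E = (200/61, -614/61)

C = (112/17, 198/17)
E = (200/61, -614/61)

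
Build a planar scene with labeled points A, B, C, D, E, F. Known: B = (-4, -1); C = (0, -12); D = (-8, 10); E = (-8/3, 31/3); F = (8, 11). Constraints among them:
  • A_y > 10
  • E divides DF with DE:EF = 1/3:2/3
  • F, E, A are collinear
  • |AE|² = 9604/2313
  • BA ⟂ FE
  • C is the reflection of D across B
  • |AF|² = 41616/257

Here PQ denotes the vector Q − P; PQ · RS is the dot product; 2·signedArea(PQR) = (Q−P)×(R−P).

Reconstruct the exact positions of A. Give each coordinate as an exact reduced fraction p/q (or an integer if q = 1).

1. A_x = -1208/257  [F, E, A are collinear ∩ BA ⟂ FE]
2. A_y = 2623/257  [F, E, A are collinear ∩ BA ⟂ FE]
   → A = (-1208/257, 2623/257)

A = (-1208/257, 2623/257)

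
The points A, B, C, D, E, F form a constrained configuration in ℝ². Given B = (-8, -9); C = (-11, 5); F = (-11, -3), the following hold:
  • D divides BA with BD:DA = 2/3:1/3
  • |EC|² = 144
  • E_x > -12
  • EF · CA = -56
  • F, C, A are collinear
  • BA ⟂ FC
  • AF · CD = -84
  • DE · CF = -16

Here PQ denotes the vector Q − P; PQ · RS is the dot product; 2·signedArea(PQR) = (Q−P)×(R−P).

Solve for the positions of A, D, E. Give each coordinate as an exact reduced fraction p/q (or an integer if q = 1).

1. A_x = -11  [F, C, A are collinear ∩ BA ⟂ FC]
2. A_y = -9  [F, C, A are collinear ∩ BA ⟂ FC]
   → A = (-11, -9)
3. D_x = -10  [D divides BA with BD:DA = 2/3:1/3]
4. D_y = -9  [D divides BA with BD:DA = 2/3:1/3]
   → D = (-10, -9)
5. E_y = -7  [EF · CA = -56]
6. E_x = -11  [|EC|² = 144]
   → E = (-11, -7)

A = (-11, -9)
D = (-10, -9)
E = (-11, -7)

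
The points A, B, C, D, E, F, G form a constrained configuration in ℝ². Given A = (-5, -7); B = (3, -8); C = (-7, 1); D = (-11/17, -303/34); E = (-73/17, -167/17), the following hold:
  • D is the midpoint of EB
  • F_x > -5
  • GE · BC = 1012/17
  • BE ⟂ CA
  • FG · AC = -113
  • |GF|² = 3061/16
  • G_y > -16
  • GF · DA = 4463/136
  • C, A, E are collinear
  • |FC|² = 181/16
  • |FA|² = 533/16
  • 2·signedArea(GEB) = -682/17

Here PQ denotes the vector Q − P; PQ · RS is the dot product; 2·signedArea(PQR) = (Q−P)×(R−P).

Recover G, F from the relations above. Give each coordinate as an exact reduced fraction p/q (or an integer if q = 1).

F = (-9/2, -5/4)
G = (-3, -15)

1. G_x = -3  [2·signedArea(GEB) = -682/17 ∩ GE · BC = 1012/17]
2. G_y = -15  [2·signedArea(GEB) = -682/17 ∩ GE · BC = 1012/17]
   → G = (-3, -15)
3. F_x = -9/2  [GF · DA = 4463/136 ∩ FG · AC = -113]
4. F_y = -5/4  [GF · DA = 4463/136 ∩ FG · AC = -113]
   → F = (-9/2, -5/4)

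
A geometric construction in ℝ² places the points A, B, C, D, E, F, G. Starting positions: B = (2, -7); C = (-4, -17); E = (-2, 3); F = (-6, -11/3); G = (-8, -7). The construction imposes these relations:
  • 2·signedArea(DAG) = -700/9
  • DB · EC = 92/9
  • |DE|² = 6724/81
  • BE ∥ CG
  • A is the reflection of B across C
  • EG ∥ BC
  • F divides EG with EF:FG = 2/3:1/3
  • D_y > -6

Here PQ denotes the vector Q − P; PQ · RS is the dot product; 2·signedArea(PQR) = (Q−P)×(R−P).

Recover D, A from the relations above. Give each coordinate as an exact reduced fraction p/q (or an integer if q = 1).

1. D_x = -4  [line 2·x + 20·y + 1132/9 = 0 ∩ |DE|² = 6724/81]
2. D_y = -53/9  [line 2·x + 20·y + 1132/9 = 0 ∩ |DE|² = 6724/81]
   → D = (-4, -53/9)
3. A_x = -10  [2·signedArea(DAG) = -700/9 ∩ A is the reflection of B across C]
4. A_y = -27  [2·signedArea(DAG) = -700/9 ∩ A is the reflection of B across C]
   → A = (-10, -27)

A = (-10, -27)
D = (-4, -53/9)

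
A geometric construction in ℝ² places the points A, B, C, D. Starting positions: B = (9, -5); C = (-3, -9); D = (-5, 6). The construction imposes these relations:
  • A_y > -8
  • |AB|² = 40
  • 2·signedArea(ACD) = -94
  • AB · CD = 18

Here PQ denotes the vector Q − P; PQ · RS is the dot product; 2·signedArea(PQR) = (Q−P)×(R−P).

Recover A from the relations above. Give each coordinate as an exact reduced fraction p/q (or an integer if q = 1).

1. A_x = 3  [2·signedArea(ACD) = -94 ∩ AB · CD = 18]
2. A_y = -7  [2·signedArea(ACD) = -94 ∩ AB · CD = 18]
   → A = (3, -7)

A = (3, -7)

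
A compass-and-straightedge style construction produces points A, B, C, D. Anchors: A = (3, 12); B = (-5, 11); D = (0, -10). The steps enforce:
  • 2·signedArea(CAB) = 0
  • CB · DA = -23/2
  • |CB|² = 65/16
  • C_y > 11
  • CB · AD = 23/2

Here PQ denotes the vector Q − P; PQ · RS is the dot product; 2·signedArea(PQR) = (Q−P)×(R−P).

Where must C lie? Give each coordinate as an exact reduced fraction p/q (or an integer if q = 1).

C = (-3, 45/4)

1. C_x = -3  [2·signedArea(CAB) = 0 ∩ CB · AD = 23/2]
2. C_y = 45/4  [2·signedArea(CAB) = 0 ∩ CB · AD = 23/2]
   → C = (-3, 45/4)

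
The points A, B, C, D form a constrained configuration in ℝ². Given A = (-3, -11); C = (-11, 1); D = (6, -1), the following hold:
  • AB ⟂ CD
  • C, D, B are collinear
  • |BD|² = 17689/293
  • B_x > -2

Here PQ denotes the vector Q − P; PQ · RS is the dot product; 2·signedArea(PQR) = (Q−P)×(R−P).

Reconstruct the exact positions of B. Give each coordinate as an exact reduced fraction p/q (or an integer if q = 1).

1. B_x = -503/293  [C, D, B are collinear ∩ AB ⟂ CD]
2. B_y = -27/293  [C, D, B are collinear ∩ AB ⟂ CD]
   → B = (-503/293, -27/293)

B = (-503/293, -27/293)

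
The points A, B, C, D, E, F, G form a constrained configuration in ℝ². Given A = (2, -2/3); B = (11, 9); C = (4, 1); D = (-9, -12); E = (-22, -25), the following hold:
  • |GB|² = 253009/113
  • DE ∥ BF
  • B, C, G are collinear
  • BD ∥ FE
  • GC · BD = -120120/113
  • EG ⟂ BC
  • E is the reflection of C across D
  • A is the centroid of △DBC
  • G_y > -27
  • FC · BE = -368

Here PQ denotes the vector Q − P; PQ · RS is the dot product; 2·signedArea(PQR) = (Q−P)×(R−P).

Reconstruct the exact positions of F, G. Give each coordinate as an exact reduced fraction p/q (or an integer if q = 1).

1. F_x = -2  [BD ∥ FE ∩ DE ∥ BF]
2. F_y = -4  [BD ∥ FE ∩ DE ∥ BF]
   → F = (-2, -4)
3. G_x = -2278/113  [B, C, G are collinear ∩ EG ⟂ BC]
4. G_y = -3007/113  [B, C, G are collinear ∩ EG ⟂ BC]
   → G = (-2278/113, -3007/113)

F = (-2, -4)
G = (-2278/113, -3007/113)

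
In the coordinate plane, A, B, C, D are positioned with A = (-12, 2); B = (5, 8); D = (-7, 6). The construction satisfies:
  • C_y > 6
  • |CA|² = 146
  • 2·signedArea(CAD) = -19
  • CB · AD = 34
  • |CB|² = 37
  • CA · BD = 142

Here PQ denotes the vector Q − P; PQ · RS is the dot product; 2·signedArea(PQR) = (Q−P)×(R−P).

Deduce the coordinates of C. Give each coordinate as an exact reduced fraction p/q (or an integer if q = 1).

1. C_x = -1  [CA · BD = 142 ∩ CB · AD = 34]
2. C_y = 7  [CA · BD = 142 ∩ CB · AD = 34]
   → C = (-1, 7)

C = (-1, 7)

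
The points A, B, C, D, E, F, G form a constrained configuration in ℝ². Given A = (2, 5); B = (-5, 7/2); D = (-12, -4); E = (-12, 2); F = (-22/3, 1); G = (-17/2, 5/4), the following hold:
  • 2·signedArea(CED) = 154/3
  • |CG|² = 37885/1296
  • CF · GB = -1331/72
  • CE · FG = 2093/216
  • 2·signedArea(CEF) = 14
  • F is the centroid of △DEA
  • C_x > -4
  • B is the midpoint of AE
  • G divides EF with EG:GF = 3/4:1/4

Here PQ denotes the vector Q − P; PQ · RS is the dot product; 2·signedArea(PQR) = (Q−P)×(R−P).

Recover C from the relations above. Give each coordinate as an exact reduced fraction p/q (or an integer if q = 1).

C = (-31/9, 19/6)

1. C_x = -31/9  [2·signedArea(CEF) = 14 ∩ CE · FG = 2093/216]
2. C_y = 19/6  [2·signedArea(CEF) = 14 ∩ CE · FG = 2093/216]
   → C = (-31/9, 19/6)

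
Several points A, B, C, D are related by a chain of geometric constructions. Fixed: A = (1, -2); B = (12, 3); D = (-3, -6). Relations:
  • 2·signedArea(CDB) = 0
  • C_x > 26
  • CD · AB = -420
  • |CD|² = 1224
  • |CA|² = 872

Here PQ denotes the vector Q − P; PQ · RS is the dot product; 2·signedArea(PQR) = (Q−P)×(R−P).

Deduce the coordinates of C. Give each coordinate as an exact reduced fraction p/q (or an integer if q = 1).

C = (27, 12)

1. C_x = 27  [2·signedArea(CDB) = 0 ∩ CD · AB = -420]
2. C_y = 12  [2·signedArea(CDB) = 0 ∩ CD · AB = -420]
   → C = (27, 12)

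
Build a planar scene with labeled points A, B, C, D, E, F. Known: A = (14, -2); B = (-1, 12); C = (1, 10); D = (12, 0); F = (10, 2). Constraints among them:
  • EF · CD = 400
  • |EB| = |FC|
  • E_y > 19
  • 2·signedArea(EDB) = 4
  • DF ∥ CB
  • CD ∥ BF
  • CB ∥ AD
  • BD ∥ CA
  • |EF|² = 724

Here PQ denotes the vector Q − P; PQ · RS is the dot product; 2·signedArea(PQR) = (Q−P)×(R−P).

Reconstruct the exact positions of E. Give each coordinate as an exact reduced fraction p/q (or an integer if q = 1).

E = (-10, 20)

1. E_x = -10  [2·signedArea(EDB) = 4 ∩ EF · CD = 400]
2. E_y = 20  [2·signedArea(EDB) = 4 ∩ EF · CD = 400]
   → E = (-10, 20)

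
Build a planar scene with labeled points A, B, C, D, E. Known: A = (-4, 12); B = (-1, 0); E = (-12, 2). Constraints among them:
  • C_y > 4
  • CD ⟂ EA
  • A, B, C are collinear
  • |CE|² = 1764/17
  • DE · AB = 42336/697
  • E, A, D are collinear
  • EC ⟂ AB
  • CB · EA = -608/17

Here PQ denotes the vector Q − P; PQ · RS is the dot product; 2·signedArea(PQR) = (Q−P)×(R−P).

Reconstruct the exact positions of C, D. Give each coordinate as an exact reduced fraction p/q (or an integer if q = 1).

C = (-36/17, 76/17)
D = (-4836/697, 5804/697)

1. C_x = -36/17  [A, B, C are collinear ∩ EC ⟂ AB]
2. C_y = 76/17  [A, B, C are collinear ∩ EC ⟂ AB]
   → C = (-36/17, 76/17)
3. D_x = -4836/697  [E, A, D are collinear ∩ CD ⟂ EA]
4. D_y = 5804/697  [E, A, D are collinear ∩ CD ⟂ EA]
   → D = (-4836/697, 5804/697)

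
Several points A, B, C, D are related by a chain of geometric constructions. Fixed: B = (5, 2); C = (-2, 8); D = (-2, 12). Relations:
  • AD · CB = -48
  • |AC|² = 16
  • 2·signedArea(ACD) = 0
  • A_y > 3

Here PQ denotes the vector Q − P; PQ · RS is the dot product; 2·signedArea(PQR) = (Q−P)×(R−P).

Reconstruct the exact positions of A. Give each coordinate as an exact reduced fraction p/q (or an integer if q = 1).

A = (-2, 4)

1. A_x = -2  [2·signedArea(ACD) = 0 ∩ AD · CB = -48]
2. A_y = 4  [2·signedArea(ACD) = 0 ∩ AD · CB = -48]
   → A = (-2, 4)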